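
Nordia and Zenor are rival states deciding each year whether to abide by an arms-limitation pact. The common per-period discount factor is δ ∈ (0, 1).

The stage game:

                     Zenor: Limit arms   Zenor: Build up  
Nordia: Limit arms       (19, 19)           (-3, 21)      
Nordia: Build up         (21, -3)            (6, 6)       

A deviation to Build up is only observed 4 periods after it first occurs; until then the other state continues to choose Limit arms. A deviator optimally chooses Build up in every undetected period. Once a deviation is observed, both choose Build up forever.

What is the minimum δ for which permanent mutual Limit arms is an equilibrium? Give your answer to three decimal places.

Deviating for the 4 undetected periods gains 21−19 = 2 per period over cooperation, then loses 19−6 = 13 per period forever once punishment starts.
Gain: 2(1 + δ + … + δ^3); loss: 13·δ^4/(1−δ).
No profitable deviation ⇔ 2(1−δ^4) ≤ 13·δ^4, i.e. δ^4 ≥ 2/(2+13) = 2/15.
Hence δ ≥ (2/15)^(1/4) ≈ 0.604.

0.604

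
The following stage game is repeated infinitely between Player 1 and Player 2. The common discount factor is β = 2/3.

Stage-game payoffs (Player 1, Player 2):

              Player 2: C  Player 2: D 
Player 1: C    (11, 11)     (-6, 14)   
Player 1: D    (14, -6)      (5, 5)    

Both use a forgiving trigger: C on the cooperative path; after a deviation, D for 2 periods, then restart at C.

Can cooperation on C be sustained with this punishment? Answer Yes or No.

Yes

IC: β+…+β^2 ≥ (14−11)/(11−5) = 1/2.
At β = 2/3: partial sum = 1.1111 ≥ 0.5000. Cooperation sustainable.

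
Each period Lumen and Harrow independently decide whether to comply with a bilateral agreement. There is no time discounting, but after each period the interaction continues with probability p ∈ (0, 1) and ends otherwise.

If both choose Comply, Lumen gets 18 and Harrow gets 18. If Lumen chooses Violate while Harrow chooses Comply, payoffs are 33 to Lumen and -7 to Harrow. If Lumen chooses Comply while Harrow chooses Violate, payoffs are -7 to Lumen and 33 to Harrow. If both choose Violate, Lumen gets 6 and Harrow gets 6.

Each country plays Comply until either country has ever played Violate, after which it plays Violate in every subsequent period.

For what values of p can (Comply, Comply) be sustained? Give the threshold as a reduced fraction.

With no time discounting, the continuation probability p plays the role of the discount factor.
Grim-trigger IC: 18/(1−p) ≥ 33 + 6p/(1−p) ⇒ p ≥ (33−18)/(33−6) = 5/9.

5/9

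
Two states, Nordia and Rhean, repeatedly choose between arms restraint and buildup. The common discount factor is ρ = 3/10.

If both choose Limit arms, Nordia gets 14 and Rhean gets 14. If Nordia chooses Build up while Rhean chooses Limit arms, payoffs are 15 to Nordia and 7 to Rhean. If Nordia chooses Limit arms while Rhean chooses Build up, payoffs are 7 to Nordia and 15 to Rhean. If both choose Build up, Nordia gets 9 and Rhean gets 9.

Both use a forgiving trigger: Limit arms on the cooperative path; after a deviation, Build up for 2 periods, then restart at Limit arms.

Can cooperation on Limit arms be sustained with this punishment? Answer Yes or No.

Yes

A one-shot deviation gives 15 now, then 9 for 2 periods, then back to 14.
Gain from deviating: (15−14) today; loss: (14−9) in each of the next 2 periods.
No-deviation condition: (14−9)(ρ+…+ρ^2) ≥ 15−14, i.e. ρ+…+ρ^2 ≥ 1/5.
At ρ = 3/10: ρ+…+ρ^2 = 0.3900 ≥ 0.2000.
So cooperation is sustainable.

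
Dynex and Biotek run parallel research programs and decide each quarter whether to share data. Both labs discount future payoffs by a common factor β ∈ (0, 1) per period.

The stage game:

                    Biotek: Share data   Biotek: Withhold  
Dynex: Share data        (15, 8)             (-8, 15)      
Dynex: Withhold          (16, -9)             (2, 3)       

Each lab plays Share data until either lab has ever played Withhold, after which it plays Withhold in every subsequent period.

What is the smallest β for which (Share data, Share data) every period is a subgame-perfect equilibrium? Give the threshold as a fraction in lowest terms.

7/12

Dynex: cooperation gives 15 each period; deviation gives 16 once then 2 forever.
  15/(1−β) ≥ 16 + 2β/(1−β) ⇒ β ≥ 1/14.
Biotek: cooperation gives 8 each period; deviation gives 15 once then 3 forever.
  β ≥ 7/12.
Both must hold, so the binding constraint is Biotek's: β ≥ 7/12.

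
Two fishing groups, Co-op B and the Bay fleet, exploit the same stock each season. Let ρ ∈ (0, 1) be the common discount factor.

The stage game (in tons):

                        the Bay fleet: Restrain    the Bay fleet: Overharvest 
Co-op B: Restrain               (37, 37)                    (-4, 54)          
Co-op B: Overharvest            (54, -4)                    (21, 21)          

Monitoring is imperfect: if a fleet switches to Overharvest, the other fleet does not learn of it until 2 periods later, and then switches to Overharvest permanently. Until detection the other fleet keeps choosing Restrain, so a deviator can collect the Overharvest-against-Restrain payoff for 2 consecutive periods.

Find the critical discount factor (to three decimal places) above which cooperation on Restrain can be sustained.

0.718

The best deviation is to choose Overharvest for all 2 undetected periods, earning 54 each, then 21 forever once detected.
Deviation value: 54(1−ρ^2)/(1−ρ) + 21ρ^2/(1−ρ); cooperation value: 37/(1−ρ).
IC: 37 ≥ 54(1−ρ^2) + 21ρ^2 = 54 − 33ρ^2.
So ρ^2 ≥ 17/33, giving ρ ≥ (17/33)^(1/2) ≈ 0.718.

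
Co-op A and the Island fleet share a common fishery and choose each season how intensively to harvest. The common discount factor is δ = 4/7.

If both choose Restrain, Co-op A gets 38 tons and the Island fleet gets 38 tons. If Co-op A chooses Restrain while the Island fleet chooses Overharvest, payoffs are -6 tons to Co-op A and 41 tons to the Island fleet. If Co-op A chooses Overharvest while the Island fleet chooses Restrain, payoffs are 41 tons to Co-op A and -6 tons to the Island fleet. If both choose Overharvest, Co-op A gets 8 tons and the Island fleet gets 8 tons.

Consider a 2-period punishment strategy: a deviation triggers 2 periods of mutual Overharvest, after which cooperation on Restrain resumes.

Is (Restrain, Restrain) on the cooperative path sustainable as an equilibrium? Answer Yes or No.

IC: δ+…+δ^2 ≥ (41−38)/(38−8) = 1/10.
At δ = 4/7: partial sum = 0.8980 ≥ 0.1000. Cooperation sustainable.

Yes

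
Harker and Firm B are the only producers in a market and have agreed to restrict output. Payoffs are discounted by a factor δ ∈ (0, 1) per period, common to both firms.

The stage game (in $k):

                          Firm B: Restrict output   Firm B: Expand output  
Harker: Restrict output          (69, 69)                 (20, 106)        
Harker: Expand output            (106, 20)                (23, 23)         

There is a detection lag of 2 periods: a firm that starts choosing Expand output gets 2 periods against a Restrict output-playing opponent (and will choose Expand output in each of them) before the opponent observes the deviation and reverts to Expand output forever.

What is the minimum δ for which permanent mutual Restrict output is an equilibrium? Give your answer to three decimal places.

0.668

Deviating for the 2 undetected periods gains 106−69 = 37 per period over cooperation, then loses 69−23 = 46 per period forever once punishment starts.
Gain: 37(1 + δ + … + δ^1); loss: 46·δ^2/(1−δ).
No profitable deviation ⇔ 37(1−δ^2) ≤ 46·δ^2, i.e. δ^2 ≥ 37/(37+46) = 37/83.
Hence δ ≥ (37/83)^(1/2) ≈ 0.668.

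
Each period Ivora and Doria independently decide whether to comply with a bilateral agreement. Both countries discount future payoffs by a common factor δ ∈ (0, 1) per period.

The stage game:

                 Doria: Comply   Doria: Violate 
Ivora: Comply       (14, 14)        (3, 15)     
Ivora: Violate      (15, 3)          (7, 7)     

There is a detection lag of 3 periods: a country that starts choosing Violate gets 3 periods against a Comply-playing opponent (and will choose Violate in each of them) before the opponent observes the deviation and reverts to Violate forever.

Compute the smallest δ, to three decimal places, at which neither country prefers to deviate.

A deviator earns 15 for 3 periods, then 7 forever; cooperating earns 14 forever. Multiplying the IC by (1−δ):
14 ≥ 15(1−δ^3) + 7δ^3, so 8·δ^3 ≥ 1 and δ^3 ≥ 1/8.
δ ≥ (1/8)^(1/3) ≈ 0.500.

0.500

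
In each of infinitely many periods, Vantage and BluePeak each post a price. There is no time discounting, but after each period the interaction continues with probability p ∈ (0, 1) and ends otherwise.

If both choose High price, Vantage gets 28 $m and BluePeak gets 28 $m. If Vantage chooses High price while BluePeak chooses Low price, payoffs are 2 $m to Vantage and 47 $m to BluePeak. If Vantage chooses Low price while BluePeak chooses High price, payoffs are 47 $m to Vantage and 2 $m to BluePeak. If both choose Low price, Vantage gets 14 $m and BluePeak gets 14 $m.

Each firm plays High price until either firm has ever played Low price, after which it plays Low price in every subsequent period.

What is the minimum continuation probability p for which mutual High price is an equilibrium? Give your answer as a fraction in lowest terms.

19/33

Expected cooperation value is 28 + p·28 + p²·28 + … = 28/(1−p); deviation gives 47 + p·14/(1−p).
28 ≥ 47(1−p) + 14p ⇒ 33p ≥ 19 ⇒ p ≥ 19/33.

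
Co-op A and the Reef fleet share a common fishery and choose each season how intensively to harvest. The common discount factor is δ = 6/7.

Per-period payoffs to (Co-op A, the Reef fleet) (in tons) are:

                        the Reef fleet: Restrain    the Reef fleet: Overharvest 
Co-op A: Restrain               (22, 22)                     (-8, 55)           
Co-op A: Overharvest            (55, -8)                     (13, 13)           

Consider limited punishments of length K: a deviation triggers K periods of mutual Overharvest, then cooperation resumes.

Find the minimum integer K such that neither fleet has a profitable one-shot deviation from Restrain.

No profitable deviation requires (22−13)(δ+…+δ^K) ≥ 55−22, i.e. δ+…+δ^K ≥ 11/3 ≈ 3.6667.
With δ = 6/7, the partial sums are K=1: 0.8571, K=2: 1.5918, …, K=5: 3.2240, K=6: 3.6206, K=7: 3.9605.
K = 7 is the first length at which the sum reaches 3.6667.

7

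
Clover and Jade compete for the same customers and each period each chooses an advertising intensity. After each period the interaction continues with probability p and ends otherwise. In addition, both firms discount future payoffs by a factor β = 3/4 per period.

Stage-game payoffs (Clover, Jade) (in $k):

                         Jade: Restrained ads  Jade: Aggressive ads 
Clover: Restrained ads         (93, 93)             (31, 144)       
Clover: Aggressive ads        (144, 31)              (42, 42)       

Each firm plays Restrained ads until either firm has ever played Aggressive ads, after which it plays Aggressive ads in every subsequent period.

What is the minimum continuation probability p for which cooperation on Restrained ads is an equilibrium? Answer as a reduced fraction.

2/3

With continuation probability p and discount β, the effective per-period discount factor is βp.
Grim-trigger IC: βp ≥ (144−93)/(144−42) = 1/2.
So p ≥ (1/2)/(3/4) = 2/3.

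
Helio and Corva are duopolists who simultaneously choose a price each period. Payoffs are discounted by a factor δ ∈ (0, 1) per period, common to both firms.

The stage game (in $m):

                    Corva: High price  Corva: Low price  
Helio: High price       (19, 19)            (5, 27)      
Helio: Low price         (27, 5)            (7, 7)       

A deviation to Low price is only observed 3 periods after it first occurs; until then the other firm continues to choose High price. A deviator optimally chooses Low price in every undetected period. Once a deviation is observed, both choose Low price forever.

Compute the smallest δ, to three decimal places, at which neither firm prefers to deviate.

The best deviation is to choose Low price for all 3 undetected periods, earning 27 each, then 7 forever once detected.
Deviation value: 27(1−δ^3)/(1−δ) + 7δ^3/(1−δ); cooperation value: 19/(1−δ).
IC: 19 ≥ 27(1−δ^3) + 7δ^3 = 27 − 20δ^3.
So δ^3 ≥ 8/20 = 2/5, giving δ ≥ (2/5)^(1/3) ≈ 0.737.

0.737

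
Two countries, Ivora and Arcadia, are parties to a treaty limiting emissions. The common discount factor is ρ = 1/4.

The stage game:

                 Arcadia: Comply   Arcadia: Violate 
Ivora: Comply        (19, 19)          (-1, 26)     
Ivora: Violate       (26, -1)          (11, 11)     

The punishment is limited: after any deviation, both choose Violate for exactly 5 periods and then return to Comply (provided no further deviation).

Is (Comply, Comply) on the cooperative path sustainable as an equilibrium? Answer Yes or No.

No

Comparing payoff streams over the 6 periods until play realigns: cooperate → 19(1+ρ+…+ρ^5); deviate → 26 + 11(ρ+…+ρ^5).
Cooperation is sustained iff (19−11)(ρ+…+ρ^5) ≥ 26−19.
ρ+…+ρ^5 = 1/4·(1−(1/4)^5)/(1−1/4) = 0.3330, and (26−19)/(19−11) = 0.8750.
0.3330 < 0.8750, so cooperation is not sustainable.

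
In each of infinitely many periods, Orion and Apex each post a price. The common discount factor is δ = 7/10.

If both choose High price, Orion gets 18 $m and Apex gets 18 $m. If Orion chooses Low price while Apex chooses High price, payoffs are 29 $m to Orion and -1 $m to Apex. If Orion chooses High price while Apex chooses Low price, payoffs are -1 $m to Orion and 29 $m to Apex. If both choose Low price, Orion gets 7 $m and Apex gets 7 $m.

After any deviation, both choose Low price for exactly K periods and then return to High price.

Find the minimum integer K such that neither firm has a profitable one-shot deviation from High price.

IC: δ(1−δ^K)/(1−δ) ≥ (29−18)/(18−7) = 1.
With δ = 7/10: need 1 − δ^K ≥ 1·(1−7/10)/(7/10), i.e. δ^K ≤ 0.5714.
Since (7/10)^1 = 0.7000 and (7/10)^2 = 0.4900, the smallest such K is 2.

2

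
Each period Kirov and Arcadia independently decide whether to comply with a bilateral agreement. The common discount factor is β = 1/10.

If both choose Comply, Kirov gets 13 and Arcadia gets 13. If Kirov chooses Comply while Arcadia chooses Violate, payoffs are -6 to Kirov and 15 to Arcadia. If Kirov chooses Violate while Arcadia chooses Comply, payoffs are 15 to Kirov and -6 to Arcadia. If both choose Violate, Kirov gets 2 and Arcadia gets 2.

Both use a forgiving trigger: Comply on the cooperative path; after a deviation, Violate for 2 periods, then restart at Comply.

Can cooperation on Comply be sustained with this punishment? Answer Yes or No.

IC: β+…+β^2 ≥ (15−13)/(13−2) = 2/11.
At β = 1/10: partial sum = 0.1100 < 0.1818. Cooperation not sustainable.

No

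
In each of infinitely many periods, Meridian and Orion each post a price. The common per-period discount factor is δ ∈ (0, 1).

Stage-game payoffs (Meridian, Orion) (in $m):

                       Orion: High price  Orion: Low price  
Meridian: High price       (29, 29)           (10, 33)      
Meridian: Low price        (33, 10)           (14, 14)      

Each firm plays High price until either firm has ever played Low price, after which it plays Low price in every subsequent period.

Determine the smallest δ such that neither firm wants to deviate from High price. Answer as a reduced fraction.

4/19

One-period gain from deviating is 33 − 29 = 4. The loss is 29 − 14 = 15 in every subsequent period, with present value 15·δ/(1−δ).
Deviation is unprofitable when 15·δ/(1−δ) ≥ 4, i.e. δ/(1−δ) ≥ 4/15.
Equivalently δ ≥ 4/(4+15) = 4/19.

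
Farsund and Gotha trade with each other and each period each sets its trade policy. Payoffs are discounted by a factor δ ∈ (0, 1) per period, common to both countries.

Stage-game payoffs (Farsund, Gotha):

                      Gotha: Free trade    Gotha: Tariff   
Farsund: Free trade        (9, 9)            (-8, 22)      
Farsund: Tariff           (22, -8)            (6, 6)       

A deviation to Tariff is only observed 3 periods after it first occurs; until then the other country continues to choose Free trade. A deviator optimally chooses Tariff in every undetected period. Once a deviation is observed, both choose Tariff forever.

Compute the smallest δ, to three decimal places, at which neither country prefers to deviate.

Deviating for the 3 undetected periods gains 22−9 = 13 per period over cooperation, then loses 9−6 = 3 per period forever once punishment starts.
Gain: 13(1 + δ + … + δ^2); loss: 3·δ^3/(1−δ).
No profitable deviation ⇔ 13(1−δ^3) ≤ 3·δ^3, i.e. δ^3 ≥ 13/(13+3) = 13/16.
Hence δ ≥ (13/16)^(1/3) ≈ 0.933.

0.933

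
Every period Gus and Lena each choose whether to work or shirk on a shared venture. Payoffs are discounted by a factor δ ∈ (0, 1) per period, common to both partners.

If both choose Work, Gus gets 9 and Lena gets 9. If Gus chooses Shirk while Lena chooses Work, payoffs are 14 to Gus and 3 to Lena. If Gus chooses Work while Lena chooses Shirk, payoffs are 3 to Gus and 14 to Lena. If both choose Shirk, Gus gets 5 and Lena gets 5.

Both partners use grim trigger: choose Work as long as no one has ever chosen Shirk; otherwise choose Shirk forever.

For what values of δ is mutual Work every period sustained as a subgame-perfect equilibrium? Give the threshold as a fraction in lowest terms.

Under grim trigger the critical discount factor is (T−C)/(T−P) with T = 14, C = 9, P = 5.
δ* = (14−9)/(14−5) = 5/9.

5/9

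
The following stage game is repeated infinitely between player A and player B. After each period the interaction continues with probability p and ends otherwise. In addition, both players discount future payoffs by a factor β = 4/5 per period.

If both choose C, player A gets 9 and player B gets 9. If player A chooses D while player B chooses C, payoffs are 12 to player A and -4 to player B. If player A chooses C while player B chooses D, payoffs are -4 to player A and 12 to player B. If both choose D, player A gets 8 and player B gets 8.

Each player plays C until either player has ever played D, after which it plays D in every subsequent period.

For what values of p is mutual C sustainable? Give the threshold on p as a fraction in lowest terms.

15/16

With continuation probability p and discount β, the effective per-period discount factor is βp.
Grim-trigger IC: βp ≥ (12−9)/(12−8) = 3/4.
So p ≥ (3/4)/(4/5) = 15/16.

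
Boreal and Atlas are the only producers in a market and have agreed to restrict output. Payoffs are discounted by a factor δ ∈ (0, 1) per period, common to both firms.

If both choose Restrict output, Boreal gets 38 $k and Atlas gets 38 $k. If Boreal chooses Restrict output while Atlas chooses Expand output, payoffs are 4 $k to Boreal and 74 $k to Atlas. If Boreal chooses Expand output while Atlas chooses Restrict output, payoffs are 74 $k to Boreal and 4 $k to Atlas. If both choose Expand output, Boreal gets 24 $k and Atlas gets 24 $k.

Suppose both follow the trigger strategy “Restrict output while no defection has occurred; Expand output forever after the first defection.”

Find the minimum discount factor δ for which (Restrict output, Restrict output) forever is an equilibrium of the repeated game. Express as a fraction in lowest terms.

Under grim trigger the critical discount factor is (T−C)/(T−P) with T = 74, C = 38, P = 24.
δ* = (74−38)/(74−24) = 36/50 = 18/25.

18/25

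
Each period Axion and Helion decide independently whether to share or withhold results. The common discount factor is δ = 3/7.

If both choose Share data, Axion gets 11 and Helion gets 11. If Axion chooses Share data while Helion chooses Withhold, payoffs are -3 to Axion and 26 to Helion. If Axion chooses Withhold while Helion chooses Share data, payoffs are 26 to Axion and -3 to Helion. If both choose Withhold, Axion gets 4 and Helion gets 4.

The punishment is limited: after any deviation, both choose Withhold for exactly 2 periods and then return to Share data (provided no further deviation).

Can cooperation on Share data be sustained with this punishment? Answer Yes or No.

Comparing payoff streams over the 3 periods until play realigns: cooperate → 11(1+δ+…+δ^2); deviate → 26 + 4(δ+…+δ^2).
Cooperation is sustained iff (11−4)(δ+…+δ^2) ≥ 26−11.
δ+…+δ^2 = 3/7·(1−(3/7)^2)/(1−3/7) = 0.6122, and (26−11)/(11−4) = 2.1429.
0.6122 < 2.1429, so cooperation is not sustainable.

No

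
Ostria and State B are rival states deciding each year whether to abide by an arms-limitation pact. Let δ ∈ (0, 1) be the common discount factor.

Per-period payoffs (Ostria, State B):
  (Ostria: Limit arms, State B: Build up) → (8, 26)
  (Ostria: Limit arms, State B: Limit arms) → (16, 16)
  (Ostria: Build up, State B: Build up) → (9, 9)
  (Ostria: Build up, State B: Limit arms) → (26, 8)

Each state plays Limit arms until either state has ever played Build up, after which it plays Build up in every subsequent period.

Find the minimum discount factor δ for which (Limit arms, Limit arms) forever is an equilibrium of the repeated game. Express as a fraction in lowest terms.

10/17

Under grim trigger the critical discount factor is (T−C)/(T−P) with T = 26, C = 16, P = 9.
δ* = (26−16)/(26−9) = 10/17.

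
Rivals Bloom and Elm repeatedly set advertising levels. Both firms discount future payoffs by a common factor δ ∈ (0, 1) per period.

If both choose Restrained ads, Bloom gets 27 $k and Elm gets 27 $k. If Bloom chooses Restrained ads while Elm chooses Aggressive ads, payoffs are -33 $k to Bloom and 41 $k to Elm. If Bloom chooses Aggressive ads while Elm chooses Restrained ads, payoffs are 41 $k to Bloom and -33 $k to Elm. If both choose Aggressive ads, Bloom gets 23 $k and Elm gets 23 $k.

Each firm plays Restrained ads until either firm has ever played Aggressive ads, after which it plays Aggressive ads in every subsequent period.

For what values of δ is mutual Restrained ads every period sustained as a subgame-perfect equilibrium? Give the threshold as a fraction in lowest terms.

Under grim trigger the critical discount factor is (T−C)/(T−P) with T = 41, C = 27, P = 23.
δ* = (41−27)/(41−23) = 14/18 = 7/9.

7/9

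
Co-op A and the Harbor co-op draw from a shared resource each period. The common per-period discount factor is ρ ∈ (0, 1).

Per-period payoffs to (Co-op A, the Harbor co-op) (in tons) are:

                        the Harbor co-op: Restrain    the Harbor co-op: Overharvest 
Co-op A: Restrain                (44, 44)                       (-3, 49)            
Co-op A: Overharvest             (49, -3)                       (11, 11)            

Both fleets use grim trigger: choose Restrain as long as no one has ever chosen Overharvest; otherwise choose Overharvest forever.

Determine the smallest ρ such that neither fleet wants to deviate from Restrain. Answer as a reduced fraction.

5/38

Under grim trigger the critical discount factor is (T−C)/(T−P) with T = 49, C = 44, P = 11.
ρ* = (49−44)/(49−11) = 5/38.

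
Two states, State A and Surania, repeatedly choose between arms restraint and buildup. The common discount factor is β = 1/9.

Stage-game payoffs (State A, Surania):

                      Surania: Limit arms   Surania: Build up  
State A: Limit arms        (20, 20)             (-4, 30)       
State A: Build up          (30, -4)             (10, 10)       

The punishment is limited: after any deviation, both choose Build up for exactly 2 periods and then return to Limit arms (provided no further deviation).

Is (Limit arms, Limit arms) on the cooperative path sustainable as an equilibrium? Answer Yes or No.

No

Comparing payoff streams over the 3 periods until play realigns: cooperate → 20(1+β+…+β^2); deviate → 30 + 10(β+…+β^2).
Cooperation is sustained iff (20−10)(β+…+β^2) ≥ 30−20.
β+…+β^2 = 1/9·(1−(1/9)^2)/(1−1/9) = 0.1235, and (30−20)/(20−10) = 1.0000.
0.1235 < 1.0000, so cooperation is not sustainable.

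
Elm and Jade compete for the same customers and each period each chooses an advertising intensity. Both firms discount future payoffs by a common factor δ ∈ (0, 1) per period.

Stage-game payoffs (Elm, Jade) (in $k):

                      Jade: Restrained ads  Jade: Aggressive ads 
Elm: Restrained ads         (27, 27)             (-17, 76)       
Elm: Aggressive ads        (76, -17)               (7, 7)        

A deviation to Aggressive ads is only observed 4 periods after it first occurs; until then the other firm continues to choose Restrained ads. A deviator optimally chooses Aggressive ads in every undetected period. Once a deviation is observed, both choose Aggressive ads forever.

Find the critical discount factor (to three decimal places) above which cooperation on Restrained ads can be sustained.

Deviating for the 4 undetected periods gains 76−27 = 49 per period over cooperation, then loses 27−7 = 20 per period forever once punishment starts.
Gain: 49(1 + δ + … + δ^3); loss: 20·δ^4/(1−δ).
No profitable deviation ⇔ 49(1−δ^4) ≤ 20·δ^4, i.e. δ^4 ≥ 49/(49+20) = 49/69.
Hence δ ≥ (49/69)^(1/4) ≈ 0.918.

0.918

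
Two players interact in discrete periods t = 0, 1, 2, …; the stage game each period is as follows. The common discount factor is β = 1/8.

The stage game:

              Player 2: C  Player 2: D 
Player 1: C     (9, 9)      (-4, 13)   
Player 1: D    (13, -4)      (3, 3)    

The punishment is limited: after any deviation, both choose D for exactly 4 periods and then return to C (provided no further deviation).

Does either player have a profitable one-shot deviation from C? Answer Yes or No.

Comparing payoff streams over the 5 periods until play realigns: cooperate → 9(1+β+…+β^4); deviate → 13 + 3(β+…+β^4).
Cooperation is sustained iff (9−3)(β+…+β^4) ≥ 13−9.
β+…+β^4 = 1/8·(1−(1/8)^4)/(1−1/8) = 0.1428, and (13−9)/(9−3) = 0.6667.
0.1428 < 0.6667, so cooperation is not sustainable.

Yes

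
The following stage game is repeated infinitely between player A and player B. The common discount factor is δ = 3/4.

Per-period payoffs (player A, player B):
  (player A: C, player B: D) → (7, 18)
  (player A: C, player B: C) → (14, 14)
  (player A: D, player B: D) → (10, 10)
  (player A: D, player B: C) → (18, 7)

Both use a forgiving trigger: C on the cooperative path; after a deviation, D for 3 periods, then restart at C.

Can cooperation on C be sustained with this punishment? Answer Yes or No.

A one-shot deviation gives 18 now, then 10 for 3 periods, then back to 14.
Gain from deviating: (18−14) today; loss: (14−10) in each of the next 3 periods.
No-deviation condition: (14−10)(δ+…+δ^3) ≥ 18−14, i.e. δ+…+δ^3 ≥ 1.
At δ = 3/4: δ+…+δ^3 = 1.7344 ≥ 1.0000.
So cooperation is sustainable.

Yes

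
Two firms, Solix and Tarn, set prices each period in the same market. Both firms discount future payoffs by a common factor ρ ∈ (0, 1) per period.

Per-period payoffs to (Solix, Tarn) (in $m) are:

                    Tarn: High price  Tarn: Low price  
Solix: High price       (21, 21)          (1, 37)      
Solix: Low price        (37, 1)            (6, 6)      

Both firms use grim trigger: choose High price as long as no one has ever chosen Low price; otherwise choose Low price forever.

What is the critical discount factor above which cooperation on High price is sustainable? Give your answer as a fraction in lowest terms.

One-period gain from deviating is 37 − 21 = 16. The loss is 21 − 6 = 15 in every subsequent period, with present value 15·ρ/(1−ρ).
Deviation is unprofitable when 15·ρ/(1−ρ) ≥ 16, i.e. ρ/(1−ρ) ≥ 16/15.
Equivalently ρ ≥ 16/(16+15) = 16/31.

16/31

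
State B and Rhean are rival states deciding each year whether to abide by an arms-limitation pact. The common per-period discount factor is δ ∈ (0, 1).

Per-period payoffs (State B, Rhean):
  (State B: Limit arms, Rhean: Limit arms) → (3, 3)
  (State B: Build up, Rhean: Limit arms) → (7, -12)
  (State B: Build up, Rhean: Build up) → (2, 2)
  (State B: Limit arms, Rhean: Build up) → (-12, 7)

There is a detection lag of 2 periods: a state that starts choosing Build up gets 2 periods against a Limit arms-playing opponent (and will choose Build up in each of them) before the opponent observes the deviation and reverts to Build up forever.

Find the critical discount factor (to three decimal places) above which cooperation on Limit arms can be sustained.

Deviating for the 2 undetected periods gains 7−3 = 4 per period over cooperation, then loses 3−2 = 1 per period forever once punishment starts.
Gain: 4(1 + δ + … + δ^1); loss: 1·δ^2/(1−δ).
No profitable deviation ⇔ 4(1−δ^2) ≤ 1·δ^2, i.e. δ^2 ≥ 4/(4+1) = 4/5.
Hence δ ≥ (4/5)^(1/2) ≈ 0.894.

0.894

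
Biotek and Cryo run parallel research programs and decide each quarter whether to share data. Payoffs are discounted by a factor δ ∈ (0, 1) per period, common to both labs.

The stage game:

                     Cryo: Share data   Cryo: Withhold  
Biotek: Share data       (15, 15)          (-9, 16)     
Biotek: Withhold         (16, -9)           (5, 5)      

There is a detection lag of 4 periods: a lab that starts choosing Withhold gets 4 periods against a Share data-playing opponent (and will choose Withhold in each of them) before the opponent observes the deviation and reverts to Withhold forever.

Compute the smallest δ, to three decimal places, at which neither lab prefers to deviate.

The best deviation is to choose Withhold for all 4 undetected periods, earning 16 each, then 5 forever once detected.
Deviation value: 16(1−δ^4)/(1−δ) + 5δ^4/(1−δ); cooperation value: 15/(1−δ).
IC: 15 ≥ 16(1−δ^4) + 5δ^4 = 16 − 11δ^4.
So δ^4 ≥ 1/11, giving δ ≥ (1/11)^(1/4) ≈ 0.549.

0.549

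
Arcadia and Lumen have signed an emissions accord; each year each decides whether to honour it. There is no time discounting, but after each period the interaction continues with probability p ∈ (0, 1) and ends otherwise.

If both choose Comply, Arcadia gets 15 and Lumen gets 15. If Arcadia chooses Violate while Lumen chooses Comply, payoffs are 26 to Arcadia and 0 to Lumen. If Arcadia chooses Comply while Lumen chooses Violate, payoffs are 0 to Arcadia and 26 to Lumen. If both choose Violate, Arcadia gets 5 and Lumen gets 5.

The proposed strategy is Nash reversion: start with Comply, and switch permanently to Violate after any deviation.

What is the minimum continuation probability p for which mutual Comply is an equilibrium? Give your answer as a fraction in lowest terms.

11/21

Expected cooperation value is 15 + p·15 + p²·15 + … = 15/(1−p); deviation gives 26 + p·5/(1−p).
15 ≥ 26(1−p) + 5p ⇒ 21p ≥ 11 ⇒ p ≥ 11/21.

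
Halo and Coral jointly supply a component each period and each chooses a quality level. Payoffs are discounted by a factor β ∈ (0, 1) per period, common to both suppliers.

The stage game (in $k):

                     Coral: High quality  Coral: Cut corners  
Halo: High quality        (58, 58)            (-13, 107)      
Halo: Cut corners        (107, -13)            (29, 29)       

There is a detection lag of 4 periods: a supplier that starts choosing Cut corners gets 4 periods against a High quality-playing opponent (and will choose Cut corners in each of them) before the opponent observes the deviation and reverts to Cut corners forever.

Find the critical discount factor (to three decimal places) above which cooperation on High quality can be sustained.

A deviator earns 107 for 4 periods, then 29 forever; cooperating earns 58 forever. Multiplying the IC by (1−β):
58 ≥ 107(1−β^4) + 29β^4, so 78·β^4 ≥ 49 and β^4 ≥ 49/78.
β ≥ (49/78)^(1/4) ≈ 0.890.

0.890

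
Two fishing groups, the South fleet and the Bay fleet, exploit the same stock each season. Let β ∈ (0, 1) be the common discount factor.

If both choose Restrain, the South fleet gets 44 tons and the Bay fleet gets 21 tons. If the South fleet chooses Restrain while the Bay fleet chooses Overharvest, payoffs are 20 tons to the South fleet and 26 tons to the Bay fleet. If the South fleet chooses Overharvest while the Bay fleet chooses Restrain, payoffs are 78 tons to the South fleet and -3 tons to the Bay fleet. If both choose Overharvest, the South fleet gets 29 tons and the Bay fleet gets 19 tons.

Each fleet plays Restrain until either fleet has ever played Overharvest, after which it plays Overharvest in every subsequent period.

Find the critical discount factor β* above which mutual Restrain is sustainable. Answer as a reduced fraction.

the South fleet's threshold: (78−44)/(78−29) = 34/49.
the Bay fleet's threshold: (26−21)/(26−19) = 5/7.
34/49 < 5/7, so the Bay fleet binds and β* = 5/7.

5/7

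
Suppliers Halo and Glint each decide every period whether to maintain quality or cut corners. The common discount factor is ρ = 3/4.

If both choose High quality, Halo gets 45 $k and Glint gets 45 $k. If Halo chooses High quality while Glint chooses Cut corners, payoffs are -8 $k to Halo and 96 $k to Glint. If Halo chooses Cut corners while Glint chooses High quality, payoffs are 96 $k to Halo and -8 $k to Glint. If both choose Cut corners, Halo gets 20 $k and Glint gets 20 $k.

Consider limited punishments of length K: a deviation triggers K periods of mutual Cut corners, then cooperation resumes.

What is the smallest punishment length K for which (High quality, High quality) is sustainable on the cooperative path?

4

No profitable deviation requires (45−20)(ρ+…+ρ^K) ≥ 96−45, i.e. ρ+…+ρ^K ≥ 51/25 ≈ 2.0400.
With ρ = 3/4, the partial sums are K=1: 0.7500, K=2: 1.3125, K=3: 1.7344, K=4: 2.0508.
K = 4 is the first length at which the sum reaches 2.0400.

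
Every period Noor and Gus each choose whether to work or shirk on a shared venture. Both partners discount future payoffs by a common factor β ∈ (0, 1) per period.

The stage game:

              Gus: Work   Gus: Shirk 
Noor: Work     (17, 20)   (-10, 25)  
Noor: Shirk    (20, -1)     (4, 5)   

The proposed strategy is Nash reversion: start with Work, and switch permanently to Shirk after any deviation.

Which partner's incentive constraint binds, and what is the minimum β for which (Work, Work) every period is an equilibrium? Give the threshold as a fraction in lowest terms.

Noor: cooperation gives 17 each period; deviation gives 20 once then 4 forever.
  17/(1−β) ≥ 20 + 4β/(1−β) ⇒ β ≥ 3/16.
Gus: cooperation gives 20 each period; deviation gives 25 once then 5 forever.
  β ≥ 5/20 = 1/4.
Both must hold, so the binding constraint is Gus's: β ≥ 1/4.

Gus; β ≥ 1/4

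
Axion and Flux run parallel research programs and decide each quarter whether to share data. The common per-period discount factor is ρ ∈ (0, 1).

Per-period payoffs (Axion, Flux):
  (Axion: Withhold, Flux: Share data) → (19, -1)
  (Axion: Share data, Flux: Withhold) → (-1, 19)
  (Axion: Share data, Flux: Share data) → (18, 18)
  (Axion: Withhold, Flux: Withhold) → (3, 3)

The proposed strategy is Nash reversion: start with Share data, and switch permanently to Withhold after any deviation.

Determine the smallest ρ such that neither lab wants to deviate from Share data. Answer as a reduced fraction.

1/16

Cooperation forever yields 18 each period: 18/(1−ρ).
Deviating yields 19 once, then 3 forever: 19 + 3ρ/(1−ρ).
No profitable deviation requires 18/(1−ρ) ≥ 19 + 3ρ/(1−ρ).
Multiplying by (1−ρ): 18 ≥ 19(1−ρ) + 3ρ = 19 − 16ρ.
So 16ρ ≥ 1, i.e. ρ ≥ 1/16.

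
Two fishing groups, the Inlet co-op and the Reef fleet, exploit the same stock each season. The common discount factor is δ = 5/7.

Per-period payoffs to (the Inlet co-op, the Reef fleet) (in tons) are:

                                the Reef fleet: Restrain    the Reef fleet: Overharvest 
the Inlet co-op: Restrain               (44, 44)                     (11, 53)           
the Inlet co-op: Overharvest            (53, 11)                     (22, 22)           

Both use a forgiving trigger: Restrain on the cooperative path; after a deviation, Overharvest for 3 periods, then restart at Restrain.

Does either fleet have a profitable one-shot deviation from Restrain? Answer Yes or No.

No

A one-shot deviation gives 53 now, then 22 for 3 periods, then back to 44.
Gain from deviating: (53−44) today; loss: (44−22) in each of the next 3 periods.
No-deviation condition: (44−22)(δ+…+δ^3) ≥ 53−44, i.e. δ+…+δ^3 ≥ 9/22.
At δ = 5/7: δ+…+δ^3 = 1.5889 ≥ 0.4091.
So cooperation is sustainable.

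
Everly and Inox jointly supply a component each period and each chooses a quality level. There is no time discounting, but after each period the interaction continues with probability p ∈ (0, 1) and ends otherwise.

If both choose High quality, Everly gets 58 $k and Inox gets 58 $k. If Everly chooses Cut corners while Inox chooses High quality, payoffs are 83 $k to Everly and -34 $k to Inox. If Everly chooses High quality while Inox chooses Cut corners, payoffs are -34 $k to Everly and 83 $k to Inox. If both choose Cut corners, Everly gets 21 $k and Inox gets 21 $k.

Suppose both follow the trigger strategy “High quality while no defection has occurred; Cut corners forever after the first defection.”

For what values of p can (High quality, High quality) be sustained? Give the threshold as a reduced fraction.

25/62

With no time discounting, the continuation probability p plays the role of the discount factor.
Grim-trigger IC: 58/(1−p) ≥ 83 + 21p/(1−p) ⇒ p ≥ (83−58)/(83−21) = 25/62.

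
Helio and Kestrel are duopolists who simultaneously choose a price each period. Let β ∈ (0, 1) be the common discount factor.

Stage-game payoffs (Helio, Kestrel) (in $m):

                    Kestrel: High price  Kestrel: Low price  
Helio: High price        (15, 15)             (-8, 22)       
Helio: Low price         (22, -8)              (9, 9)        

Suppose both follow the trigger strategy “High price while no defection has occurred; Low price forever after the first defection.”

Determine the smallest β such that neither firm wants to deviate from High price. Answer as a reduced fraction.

7/13

One-period gain from deviating is 22 − 15 = 7. The loss is 15 − 9 = 6 in every subsequent period, with present value 6·β/(1−β).
Deviation is unprofitable when 6·β/(1−β) ≥ 7, i.e. β/(1−β) ≥ 7/6.
Equivalently β ≥ 7/(7+6) = 7/13.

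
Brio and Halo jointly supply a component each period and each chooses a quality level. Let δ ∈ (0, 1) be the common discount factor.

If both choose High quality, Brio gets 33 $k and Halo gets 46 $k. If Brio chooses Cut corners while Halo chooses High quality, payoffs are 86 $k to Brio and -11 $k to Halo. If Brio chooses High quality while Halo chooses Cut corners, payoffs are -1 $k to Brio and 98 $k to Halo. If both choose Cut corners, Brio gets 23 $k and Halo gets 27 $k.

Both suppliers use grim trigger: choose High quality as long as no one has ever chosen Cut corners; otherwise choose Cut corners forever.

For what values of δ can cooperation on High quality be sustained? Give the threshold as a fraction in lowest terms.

For Brio: deviation gain 86−33 = 53, per-period punishment loss 33−23 = 10. IC gives δ ≥ 53/63.
For Halo: gain 52, loss 19 per period, so δ ≥ 52/71.
The tighter constraint is Brio's, so cooperation needs δ ≥ 53/63.

53/63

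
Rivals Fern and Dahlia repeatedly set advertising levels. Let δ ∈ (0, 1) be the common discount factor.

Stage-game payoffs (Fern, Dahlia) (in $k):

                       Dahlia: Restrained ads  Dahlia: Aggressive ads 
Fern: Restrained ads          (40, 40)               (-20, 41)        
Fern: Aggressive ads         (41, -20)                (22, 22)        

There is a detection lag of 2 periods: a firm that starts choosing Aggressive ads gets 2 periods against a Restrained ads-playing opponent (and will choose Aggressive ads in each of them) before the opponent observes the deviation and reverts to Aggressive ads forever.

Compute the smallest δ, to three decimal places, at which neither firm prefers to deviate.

0.229

The best deviation is to choose Aggressive ads for all 2 undetected periods, earning 41 each, then 22 forever once detected.
Deviation value: 41(1−δ^2)/(1−δ) + 22δ^2/(1−δ); cooperation value: 40/(1−δ).
IC: 40 ≥ 41(1−δ^2) + 22δ^2 = 41 − 19δ^2.
So δ^2 ≥ 1/19, giving δ ≥ (1/19)^(1/2) ≈ 0.229.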